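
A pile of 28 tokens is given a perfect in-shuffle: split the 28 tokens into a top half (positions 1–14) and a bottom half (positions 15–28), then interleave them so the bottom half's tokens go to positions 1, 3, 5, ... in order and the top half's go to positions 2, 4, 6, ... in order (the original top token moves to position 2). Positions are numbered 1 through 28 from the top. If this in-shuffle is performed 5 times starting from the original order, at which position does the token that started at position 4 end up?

Track the token's position through each in-shuffle:
4 → 8 → 16 → 3 → 6 → 12

12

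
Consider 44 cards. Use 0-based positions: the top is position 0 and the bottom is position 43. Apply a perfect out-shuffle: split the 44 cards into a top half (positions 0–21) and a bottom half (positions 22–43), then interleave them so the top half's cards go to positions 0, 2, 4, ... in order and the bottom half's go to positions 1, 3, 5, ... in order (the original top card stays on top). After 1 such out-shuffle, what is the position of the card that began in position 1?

2

Track the card's position through each out-shuffle:
1 → 2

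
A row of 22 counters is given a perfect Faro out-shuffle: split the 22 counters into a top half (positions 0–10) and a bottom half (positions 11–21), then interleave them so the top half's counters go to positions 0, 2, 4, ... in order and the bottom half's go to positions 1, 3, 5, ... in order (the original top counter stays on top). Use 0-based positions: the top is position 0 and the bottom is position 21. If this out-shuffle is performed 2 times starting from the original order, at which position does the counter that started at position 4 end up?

16

Track the counter's position through each out-shuffle:
4 → 8 → 16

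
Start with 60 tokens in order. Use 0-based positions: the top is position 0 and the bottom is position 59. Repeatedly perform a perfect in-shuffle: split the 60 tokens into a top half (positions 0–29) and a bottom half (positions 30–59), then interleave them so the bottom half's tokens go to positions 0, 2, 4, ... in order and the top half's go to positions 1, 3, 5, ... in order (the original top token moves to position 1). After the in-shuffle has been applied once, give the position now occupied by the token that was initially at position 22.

Track the token's position through each in-shuffle:
22 → 45

45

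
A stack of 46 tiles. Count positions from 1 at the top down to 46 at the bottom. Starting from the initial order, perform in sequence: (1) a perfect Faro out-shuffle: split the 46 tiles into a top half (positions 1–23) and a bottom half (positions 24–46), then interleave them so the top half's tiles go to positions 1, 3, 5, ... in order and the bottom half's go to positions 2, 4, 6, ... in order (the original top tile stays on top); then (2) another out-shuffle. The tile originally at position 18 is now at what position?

24

Track the tile from position 18 forward through each operation:
  after op 1 (out-shuffle): 18 → 35
  after op 2 (out-shuffle): 35 → 24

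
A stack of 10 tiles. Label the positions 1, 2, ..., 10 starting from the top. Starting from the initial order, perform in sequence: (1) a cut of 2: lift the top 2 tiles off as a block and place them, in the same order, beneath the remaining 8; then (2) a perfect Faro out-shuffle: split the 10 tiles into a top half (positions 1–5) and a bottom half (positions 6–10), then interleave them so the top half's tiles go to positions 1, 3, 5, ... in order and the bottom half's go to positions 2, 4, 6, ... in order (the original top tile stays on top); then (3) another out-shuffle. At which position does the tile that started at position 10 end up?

Track the tile from position 10 forward through each operation:
  after op 1 (cut 2): 10 → 8
  after op 2 (out-shuffle): 8 → 6
  after op 3 (out-shuffle): 6 → 2

2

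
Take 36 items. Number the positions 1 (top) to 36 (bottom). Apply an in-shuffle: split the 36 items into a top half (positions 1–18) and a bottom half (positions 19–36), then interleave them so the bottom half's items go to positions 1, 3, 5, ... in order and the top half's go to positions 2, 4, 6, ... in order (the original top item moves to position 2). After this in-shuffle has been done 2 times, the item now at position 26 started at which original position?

25

Work backwards from position 26, undoing one in-shuffle at a time:
26 ← 13 ← 25
So the item now at position 26 started at position 25.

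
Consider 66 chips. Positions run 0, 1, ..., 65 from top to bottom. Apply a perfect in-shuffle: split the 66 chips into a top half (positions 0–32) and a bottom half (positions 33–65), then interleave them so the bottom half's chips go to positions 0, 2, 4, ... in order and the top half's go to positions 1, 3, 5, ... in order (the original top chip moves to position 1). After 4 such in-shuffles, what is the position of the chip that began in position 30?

26

Track the chip's position through each in-shuffle:
30 → 61 → 56 → 46 → 26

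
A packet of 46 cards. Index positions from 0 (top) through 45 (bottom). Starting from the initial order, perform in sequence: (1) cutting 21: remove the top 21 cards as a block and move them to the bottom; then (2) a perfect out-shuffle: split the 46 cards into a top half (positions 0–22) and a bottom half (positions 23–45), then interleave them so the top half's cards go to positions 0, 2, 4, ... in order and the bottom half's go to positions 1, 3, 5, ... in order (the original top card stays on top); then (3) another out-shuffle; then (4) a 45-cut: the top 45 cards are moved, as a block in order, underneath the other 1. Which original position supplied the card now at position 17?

Undo the operations in reverse order, starting from position 17:
  undo op 4 (cut 45): 17 ← 16
  undo op 3 (out-shuffle, from top half): 16 ← 8
  undo op 2 (out-shuffle, from top half): 8 ← 4
  undo op 1 (cut 21): 4 ← 25
So the card at position 17 came from original position 25.

25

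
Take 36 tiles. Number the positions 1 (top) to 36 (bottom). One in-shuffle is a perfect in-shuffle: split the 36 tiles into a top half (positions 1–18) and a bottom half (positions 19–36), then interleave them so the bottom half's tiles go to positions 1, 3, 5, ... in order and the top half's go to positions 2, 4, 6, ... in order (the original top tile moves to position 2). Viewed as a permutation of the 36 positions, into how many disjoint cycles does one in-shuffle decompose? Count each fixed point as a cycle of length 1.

1

Trace each unvisited position around until it returns:
(1 2 4 8 16 32 ... len 36)
1 cycle in total.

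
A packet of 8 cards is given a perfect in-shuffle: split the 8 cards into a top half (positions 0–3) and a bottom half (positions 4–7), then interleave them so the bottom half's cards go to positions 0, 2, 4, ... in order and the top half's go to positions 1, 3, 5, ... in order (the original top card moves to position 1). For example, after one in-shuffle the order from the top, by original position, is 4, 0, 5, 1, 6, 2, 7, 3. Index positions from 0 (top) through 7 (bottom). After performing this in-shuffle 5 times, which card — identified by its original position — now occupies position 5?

Work backwards from position 5, undoing one in-shuffle at a time:
5 ← 2 ← 5 ← 2 ← 5 ← 2
So the card now at position 5 started at position 2.

2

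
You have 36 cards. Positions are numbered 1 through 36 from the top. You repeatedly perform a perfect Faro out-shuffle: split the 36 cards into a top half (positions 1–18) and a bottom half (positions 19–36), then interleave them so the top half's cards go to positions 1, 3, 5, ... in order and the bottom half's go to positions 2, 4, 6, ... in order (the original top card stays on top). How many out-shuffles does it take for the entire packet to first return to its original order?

12

The out-shuffle permutes the 36 positions with cycle lengths [1, 1, 3, 3, 4, 12, 12].
Every card is home exactly when every cycle has completed a whole number of laps, i.e. after lcm(1, 3, 4, 12) = 12 out-shuffles.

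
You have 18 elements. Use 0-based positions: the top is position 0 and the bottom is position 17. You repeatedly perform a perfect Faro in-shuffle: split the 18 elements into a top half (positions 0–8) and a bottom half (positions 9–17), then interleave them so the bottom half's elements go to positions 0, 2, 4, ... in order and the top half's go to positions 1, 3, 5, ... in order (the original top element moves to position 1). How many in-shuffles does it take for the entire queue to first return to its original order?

18

The in-shuffle permutes the 18 positions with cycle lengths [18].
Every element is home exactly when every cycle has completed a whole number of laps, i.e. after lcm(18) = 18 in-shuffles.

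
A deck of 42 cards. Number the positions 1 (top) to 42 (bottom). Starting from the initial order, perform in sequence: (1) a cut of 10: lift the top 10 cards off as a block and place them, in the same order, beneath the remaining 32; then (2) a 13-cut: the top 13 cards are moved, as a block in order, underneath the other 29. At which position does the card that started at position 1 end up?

20

Track the card from position 1 forward through each operation:
  after op 1 (cut 10): 1 → 33
  after op 2 (cut 13): 33 → 20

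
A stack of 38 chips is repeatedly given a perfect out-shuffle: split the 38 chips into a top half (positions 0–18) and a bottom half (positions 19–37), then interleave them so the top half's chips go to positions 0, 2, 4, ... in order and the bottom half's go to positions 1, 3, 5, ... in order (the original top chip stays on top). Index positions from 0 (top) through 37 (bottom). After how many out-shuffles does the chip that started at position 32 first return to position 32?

Follow position 32 under repeated out-shuffles:
32 → 27 → 17 → 34 → 31 → 25 → 13 → 26 → ... → 32 (length 36)
It first returns after 36 out-shuffles.

36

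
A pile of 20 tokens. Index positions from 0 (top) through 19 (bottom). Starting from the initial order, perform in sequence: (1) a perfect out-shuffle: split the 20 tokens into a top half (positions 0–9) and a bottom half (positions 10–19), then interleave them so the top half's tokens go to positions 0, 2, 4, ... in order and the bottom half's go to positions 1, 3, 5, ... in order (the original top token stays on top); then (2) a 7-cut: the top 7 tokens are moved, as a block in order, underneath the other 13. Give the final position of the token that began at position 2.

Track the token from position 2 forward through each operation:
  after op 1 (out-shuffle): 2 → 4
  after op 2 (cut 7): 4 → 17

17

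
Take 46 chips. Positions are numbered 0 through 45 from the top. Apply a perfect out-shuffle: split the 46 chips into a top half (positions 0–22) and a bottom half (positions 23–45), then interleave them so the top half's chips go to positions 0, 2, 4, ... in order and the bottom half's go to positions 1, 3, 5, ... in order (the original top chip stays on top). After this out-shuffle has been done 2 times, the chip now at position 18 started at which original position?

Work backwards from position 18, undoing one out-shuffle at a time:
18 ← 9 ← 27
So the chip now at position 18 started at position 27.

27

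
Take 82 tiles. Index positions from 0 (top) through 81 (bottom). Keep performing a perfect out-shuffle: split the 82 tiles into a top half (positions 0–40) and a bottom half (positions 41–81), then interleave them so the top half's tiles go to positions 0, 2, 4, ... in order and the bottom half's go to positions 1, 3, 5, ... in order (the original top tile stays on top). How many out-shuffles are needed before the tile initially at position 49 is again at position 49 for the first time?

Follow position 49 under repeated out-shuffles:
49 → 17 → 34 → 68 → 55 → 29 → 58 → 35 → ... → 49 (length 54)
It first returns after 54 out-shuffles.

54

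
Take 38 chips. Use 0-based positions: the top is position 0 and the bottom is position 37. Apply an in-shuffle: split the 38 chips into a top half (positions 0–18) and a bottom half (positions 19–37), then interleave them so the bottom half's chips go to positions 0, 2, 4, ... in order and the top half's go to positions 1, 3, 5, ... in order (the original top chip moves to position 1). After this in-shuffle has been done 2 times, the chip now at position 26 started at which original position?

Work backwards from position 26, undoing one in-shuffle at a time:
26 ← 32 ← 35
So the chip now at position 26 started at position 35.

35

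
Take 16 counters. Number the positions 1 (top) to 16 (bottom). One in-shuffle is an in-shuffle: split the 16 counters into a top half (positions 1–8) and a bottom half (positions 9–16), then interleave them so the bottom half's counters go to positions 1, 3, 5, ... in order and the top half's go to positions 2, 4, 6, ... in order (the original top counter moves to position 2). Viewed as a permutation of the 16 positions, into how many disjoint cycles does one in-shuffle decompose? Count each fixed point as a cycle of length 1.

Trace each unvisited position around until it returns:
(1 2 4 8 16 15 13 9) (3 6 12 7 14 11 5 10)
2 cycles in total.

2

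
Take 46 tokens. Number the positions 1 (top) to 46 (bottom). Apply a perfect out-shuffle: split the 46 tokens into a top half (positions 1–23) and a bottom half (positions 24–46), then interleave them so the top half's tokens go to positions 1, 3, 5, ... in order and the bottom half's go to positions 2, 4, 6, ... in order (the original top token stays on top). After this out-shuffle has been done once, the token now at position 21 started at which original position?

Work backwards from position 21, undoing one out-shuffle at a time:
21 ← 11
So the token now at position 21 started at position 11.

11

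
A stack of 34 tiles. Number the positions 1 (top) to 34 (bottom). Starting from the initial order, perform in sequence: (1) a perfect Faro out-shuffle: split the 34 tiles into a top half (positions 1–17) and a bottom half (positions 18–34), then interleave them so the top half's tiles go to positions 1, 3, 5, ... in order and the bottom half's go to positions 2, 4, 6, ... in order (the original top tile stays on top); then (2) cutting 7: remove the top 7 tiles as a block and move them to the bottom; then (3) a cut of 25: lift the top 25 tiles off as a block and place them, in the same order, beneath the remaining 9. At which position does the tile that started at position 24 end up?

16

Track the tile from position 24 forward through each operation:
  after op 1 (out-shuffle): 24 → 14
  after op 2 (cut 7): 14 → 7
  after op 3 (cut 25): 7 → 16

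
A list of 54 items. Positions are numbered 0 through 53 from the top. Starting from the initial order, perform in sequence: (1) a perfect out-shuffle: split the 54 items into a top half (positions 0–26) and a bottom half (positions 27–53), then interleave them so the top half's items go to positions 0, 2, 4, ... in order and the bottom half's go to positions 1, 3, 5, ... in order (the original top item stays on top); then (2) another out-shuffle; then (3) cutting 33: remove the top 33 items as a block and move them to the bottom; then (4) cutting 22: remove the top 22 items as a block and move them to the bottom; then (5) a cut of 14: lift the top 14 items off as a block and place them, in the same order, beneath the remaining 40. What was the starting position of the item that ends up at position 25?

10

Undo the operations in reverse order, starting from position 25:
  undo op 5 (cut 14): 25 ← 39
  undo op 4 (cut 22): 39 ← 7
  undo op 3 (cut 33): 7 ← 40
  undo op 2 (out-shuffle, from top half): 40 ← 20
  undo op 1 (out-shuffle, from top half): 20 ← 10
So the item at position 25 came from original position 10.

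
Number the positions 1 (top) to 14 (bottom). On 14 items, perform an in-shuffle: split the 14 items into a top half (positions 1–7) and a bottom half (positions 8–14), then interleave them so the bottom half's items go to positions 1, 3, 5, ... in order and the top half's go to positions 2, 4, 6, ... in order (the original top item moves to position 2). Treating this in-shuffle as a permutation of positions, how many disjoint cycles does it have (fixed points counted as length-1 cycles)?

Trace each unvisited position around until it returns:
(1 2 4 8) (3 6 12 9) (5 10) (7 14 13 11)
4 cycles in total.

4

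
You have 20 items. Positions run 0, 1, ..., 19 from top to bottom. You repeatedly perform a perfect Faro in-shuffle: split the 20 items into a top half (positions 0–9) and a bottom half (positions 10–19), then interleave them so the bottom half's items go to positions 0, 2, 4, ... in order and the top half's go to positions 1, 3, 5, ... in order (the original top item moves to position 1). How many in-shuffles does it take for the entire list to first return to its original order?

The in-shuffle permutes the 20 positions with cycle lengths [2, 3, 3, 6, 6].
Every item is home exactly when every cycle has completed a whole number of laps, i.e. after lcm(2, 3, 6) = 6 in-shuffles.

6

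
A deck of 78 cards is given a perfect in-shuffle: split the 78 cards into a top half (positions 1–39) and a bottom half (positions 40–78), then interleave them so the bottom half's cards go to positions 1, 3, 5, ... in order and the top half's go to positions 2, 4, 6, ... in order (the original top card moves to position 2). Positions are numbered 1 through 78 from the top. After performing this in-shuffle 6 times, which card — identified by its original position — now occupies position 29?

56

Work backwards from position 29, undoing one in-shuffle at a time:
29 ← 54 ← 27 ← 53 ← 66 ← 33 ← 56
So the card now at position 29 started at position 56.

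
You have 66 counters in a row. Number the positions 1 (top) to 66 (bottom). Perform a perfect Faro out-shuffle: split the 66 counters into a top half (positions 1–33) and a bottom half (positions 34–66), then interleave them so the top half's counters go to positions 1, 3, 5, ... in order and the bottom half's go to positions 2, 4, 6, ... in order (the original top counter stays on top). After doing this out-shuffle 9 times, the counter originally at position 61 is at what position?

Track the counter's position through each out-shuffle:
61 → 56 → 46 → 26 → 51 → 36 → 6 → 11 → 21 → 41

41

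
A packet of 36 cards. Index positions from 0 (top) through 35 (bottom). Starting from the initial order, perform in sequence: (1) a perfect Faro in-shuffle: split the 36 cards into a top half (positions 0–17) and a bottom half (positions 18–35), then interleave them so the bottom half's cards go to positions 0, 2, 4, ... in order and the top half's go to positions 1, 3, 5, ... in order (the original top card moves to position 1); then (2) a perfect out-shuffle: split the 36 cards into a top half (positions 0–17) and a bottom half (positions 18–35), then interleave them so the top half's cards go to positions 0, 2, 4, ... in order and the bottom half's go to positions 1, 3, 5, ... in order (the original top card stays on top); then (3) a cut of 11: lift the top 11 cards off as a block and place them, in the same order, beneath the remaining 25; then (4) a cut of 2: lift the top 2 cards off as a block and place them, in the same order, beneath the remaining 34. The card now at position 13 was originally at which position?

6

Undo the operations in reverse order, starting from position 13:
  undo op 4 (cut 2): 13 ← 15
  undo op 3 (cut 11): 15 ← 26
  undo op 2 (out-shuffle, from top half): 26 ← 13
  undo op 1 (in-shuffle, from top half): 13 ← 6
So the card at position 13 came from original position 6.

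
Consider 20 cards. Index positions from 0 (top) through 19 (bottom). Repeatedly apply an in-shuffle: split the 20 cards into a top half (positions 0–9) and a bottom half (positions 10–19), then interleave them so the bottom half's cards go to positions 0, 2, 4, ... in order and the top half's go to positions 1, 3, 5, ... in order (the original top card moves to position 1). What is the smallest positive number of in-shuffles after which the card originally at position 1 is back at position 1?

6

Follow position 1 under repeated in-shuffles:
1 → 3 → 7 → 15 → 10 → 0 → 1
It first returns after 6 in-shuffles.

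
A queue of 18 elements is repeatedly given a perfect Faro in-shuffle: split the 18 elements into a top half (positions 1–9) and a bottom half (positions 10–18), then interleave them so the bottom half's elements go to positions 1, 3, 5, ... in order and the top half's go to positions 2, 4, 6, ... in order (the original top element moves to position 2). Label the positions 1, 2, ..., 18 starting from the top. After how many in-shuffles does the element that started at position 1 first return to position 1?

18

Follow position 1 under repeated in-shuffles:
1 → 2 → 4 → 8 → 16 → 13 → 7 → 14 → 9 → 18 → 17 → 15 → 11 → 3 → 6 → 12 → 5 → 10 → 1
It first returns after 18 in-shuffles.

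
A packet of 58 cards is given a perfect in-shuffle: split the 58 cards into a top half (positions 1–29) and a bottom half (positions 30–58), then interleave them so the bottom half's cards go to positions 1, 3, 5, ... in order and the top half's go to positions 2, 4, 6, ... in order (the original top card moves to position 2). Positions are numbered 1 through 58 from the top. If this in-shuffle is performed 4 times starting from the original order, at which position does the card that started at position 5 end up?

21

Track the card's position through each in-shuffle:
5 → 10 → 20 → 40 → 21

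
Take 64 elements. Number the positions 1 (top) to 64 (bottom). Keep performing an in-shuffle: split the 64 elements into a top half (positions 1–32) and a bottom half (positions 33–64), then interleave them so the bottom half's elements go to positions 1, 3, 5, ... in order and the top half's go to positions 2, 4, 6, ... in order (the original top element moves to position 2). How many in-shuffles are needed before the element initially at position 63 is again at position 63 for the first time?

12

Follow position 63 under repeated in-shuffles:
63 → 61 → 57 → 49 → 33 → 1 → 2 → 4 → 8 → 16 → 32 → 64 → 63
It first returns after 12 in-shuffles.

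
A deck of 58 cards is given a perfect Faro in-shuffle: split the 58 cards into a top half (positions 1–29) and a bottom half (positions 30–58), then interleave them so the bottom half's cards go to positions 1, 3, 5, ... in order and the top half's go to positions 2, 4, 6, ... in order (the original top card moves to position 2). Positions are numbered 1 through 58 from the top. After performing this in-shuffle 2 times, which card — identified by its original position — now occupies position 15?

48

Work backwards from position 15, undoing one in-shuffle at a time:
15 ← 37 ← 48
So the card now at position 15 started at position 48.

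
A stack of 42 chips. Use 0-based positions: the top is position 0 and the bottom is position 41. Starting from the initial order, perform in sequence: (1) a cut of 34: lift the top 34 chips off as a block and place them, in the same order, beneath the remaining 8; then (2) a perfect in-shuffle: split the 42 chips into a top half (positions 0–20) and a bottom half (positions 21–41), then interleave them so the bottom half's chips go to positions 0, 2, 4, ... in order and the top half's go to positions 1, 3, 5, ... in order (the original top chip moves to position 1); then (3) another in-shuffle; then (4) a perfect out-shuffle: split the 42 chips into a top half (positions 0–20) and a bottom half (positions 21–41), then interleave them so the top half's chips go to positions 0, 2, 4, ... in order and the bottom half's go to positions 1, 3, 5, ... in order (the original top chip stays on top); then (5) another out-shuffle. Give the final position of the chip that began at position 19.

Track the chip from position 19 forward through each operation:
  after op 1 (cut 34): 19 → 27
  after op 2 (in-shuffle): 27 → 12
  after op 3 (in-shuffle): 12 → 25
  after op 4 (out-shuffle): 25 → 9
  after op 5 (out-shuffle): 9 → 18

18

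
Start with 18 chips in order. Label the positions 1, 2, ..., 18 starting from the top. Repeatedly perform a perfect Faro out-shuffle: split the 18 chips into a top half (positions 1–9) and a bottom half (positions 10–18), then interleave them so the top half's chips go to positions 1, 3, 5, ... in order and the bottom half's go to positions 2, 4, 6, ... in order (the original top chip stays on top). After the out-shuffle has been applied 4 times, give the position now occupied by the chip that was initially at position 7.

12

Track the chip's position through each out-shuffle:
7 → 13 → 8 → 15 → 12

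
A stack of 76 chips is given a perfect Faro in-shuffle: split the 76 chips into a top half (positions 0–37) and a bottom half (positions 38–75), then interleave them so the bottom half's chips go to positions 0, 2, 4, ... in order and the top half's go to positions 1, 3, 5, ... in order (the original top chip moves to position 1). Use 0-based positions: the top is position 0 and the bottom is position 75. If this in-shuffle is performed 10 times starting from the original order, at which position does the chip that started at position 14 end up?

Track the chip's position through each in-shuffle:
14 → 29 → 59 → 42 → 8 → 17 → 35 → 71 → 66 → 56 → 36

36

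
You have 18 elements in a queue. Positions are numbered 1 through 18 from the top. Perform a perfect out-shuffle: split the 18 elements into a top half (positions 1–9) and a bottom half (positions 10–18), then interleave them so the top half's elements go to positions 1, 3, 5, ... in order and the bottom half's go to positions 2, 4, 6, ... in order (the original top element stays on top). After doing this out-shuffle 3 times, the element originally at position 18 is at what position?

Position 18 is a fixed point of every out-shuffle, so the element never moves.

18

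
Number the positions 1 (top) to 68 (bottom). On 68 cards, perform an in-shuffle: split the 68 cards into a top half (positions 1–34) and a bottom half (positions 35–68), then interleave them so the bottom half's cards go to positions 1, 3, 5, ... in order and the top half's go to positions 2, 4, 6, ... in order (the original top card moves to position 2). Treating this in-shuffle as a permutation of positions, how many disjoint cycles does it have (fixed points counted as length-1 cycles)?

5

Trace each unvisited position around until it returns:
(1 2 4 8 16 32 ... len 22) (3 6 12 24 48 27 ... len 11) (5 10 20 40 11 22 ... len 22) (15 30 60 51 33 66 ... len 11) (23 46)
5 cycles in total.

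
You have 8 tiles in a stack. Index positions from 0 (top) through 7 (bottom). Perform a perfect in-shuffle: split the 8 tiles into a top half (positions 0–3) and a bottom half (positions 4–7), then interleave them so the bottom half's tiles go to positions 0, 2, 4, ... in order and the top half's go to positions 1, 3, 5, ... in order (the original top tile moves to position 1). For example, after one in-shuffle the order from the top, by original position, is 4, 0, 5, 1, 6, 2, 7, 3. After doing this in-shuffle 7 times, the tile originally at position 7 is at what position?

Track the tile's position through each in-shuffle:
7 → 6 → 4 → 0 → 1 → 3 → 7 → 6

6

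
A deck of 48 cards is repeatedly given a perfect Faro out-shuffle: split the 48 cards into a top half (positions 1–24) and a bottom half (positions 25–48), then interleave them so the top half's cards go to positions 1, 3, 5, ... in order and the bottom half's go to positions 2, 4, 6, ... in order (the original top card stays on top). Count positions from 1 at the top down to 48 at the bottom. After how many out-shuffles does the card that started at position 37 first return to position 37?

Follow position 37 under repeated out-shuffles:
37 → 26 → 4 → 7 → 13 → 25 → 2 → 3 → ... → 37 (length 23)
It first returns after 23 out-shuffles.

23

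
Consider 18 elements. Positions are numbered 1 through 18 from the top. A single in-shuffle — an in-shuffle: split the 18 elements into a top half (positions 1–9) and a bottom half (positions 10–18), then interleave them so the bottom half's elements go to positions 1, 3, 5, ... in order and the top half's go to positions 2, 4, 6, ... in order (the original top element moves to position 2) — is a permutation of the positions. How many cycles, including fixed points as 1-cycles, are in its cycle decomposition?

Trace each unvisited position around until it returns:
(1 2 4 8 16 13 ... len 18)
1 cycle in total.

1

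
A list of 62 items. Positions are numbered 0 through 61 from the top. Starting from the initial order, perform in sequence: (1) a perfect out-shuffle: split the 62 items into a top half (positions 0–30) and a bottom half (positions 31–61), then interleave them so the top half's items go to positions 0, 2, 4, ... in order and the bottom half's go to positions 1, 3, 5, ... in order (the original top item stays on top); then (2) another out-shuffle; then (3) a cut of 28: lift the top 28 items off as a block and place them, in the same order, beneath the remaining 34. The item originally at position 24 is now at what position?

7

Track the item from position 24 forward through each operation:
  after op 1 (out-shuffle): 24 → 48
  after op 2 (out-shuffle): 48 → 35
  after op 3 (cut 28): 35 → 7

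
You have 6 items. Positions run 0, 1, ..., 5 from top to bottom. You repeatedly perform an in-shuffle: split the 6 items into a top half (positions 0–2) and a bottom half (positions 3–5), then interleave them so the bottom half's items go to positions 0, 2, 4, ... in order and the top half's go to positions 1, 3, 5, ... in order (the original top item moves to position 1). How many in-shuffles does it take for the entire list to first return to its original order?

The in-shuffle permutes the 6 positions with cycle lengths [3, 3].
Every item is home exactly when every cycle has completed a whole number of laps, i.e. after lcm(3) = 3 in-shuffles.

3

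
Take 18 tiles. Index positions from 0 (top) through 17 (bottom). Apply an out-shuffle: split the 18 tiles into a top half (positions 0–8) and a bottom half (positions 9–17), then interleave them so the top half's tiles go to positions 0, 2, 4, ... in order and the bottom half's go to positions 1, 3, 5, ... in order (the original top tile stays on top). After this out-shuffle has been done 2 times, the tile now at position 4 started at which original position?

Work backwards from position 4, undoing one out-shuffle at a time:
4 ← 2 ← 1
So the tile now at position 4 started at position 1.

1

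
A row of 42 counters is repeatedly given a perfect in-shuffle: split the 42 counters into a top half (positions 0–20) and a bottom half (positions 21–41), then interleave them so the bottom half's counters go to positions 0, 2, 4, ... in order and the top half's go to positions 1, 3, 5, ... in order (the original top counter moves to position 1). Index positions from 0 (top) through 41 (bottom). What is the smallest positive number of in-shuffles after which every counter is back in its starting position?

14

The in-shuffle permutes the 42 positions with cycle lengths [14, 14, 14].
Every counter is home exactly when every cycle has completed a whole number of laps, i.e. after lcm(14) = 14 in-shuffles.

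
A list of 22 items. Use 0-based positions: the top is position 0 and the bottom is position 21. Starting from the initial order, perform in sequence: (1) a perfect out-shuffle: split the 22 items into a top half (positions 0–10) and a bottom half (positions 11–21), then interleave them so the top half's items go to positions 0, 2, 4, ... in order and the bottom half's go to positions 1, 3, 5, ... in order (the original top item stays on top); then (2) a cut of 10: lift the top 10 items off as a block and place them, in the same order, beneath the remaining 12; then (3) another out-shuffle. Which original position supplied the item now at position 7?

1

Undo the operations in reverse order, starting from position 7:
  undo op 3 (out-shuffle, from bottom half): 7 ← 14
  undo op 2 (cut 10): 14 ← 2
  undo op 1 (out-shuffle, from top half): 2 ← 1
So the item at position 7 came from original position 1.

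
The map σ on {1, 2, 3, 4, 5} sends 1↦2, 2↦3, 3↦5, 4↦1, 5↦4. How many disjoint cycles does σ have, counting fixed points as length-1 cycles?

Cycle decomposition: (1 2 3 5 4).
1 cycle.

1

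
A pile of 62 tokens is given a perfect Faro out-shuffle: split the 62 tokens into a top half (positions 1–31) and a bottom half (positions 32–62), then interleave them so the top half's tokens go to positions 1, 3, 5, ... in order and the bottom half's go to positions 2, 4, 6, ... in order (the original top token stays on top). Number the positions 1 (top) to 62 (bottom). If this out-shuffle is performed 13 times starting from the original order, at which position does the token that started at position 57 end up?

33

Track position through each out-shuffle: 57 → 52 → 42 → 22 → 43 → ... (continuing for 13 shuffles total) → 33.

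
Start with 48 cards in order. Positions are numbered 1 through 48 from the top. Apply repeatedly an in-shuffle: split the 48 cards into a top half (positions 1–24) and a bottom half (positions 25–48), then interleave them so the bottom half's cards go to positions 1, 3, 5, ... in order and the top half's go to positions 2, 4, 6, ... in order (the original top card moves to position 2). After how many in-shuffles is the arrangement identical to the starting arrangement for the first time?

The in-shuffle permutes the 48 positions with cycle lengths [3, 3, 21, 21].
Every card is home exactly when every cycle has completed a whole number of laps, i.e. after lcm(3, 21) = 21 in-shuffles.

21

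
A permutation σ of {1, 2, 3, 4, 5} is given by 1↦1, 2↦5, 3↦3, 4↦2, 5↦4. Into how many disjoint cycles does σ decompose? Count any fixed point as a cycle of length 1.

3

Cycle decomposition: (1) (2 5 4) (3).
3 cycles.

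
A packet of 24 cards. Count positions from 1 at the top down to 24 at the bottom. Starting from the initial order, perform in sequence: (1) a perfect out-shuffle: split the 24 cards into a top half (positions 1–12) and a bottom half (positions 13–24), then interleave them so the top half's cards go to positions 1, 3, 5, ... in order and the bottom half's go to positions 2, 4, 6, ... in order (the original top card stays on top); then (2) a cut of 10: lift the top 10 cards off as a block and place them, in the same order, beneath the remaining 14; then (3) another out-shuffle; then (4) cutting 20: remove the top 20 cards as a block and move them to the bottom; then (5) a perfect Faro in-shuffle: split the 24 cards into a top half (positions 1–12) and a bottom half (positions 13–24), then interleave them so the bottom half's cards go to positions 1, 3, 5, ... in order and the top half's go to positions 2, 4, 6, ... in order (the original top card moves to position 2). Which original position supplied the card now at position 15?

15

Undo the operations in reverse order, starting from position 15:
  undo op 5 (in-shuffle, from bottom half): 15 ← 20
  undo op 4 (cut 20): 20 ← 16
  undo op 3 (out-shuffle, from bottom half): 16 ← 20
  undo op 2 (cut 10): 20 ← 6
  undo op 1 (out-shuffle, from bottom half): 6 ← 15
So the card at position 15 came from original position 15.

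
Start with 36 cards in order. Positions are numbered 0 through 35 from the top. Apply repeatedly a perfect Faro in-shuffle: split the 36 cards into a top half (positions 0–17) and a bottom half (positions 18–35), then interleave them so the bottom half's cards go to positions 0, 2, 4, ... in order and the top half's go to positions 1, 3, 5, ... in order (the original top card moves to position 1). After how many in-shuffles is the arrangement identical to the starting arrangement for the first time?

36

The in-shuffle permutes the 36 positions with cycle lengths [36].
Every card is home exactly when every cycle has completed a whole number of laps, i.e. after lcm(36) = 36 in-shuffles.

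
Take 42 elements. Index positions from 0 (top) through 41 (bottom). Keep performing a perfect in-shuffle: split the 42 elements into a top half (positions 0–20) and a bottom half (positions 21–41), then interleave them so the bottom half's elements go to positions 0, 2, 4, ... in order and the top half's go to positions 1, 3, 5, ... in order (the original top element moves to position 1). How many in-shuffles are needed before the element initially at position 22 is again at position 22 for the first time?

Follow position 22 under repeated in-shuffles:
22 → 2 → 5 → 11 → 23 → 4 → 9 → 19 → 39 → 36 → 30 → 18 → 37 → 32 → 22
It first returns after 14 in-shuffles.

14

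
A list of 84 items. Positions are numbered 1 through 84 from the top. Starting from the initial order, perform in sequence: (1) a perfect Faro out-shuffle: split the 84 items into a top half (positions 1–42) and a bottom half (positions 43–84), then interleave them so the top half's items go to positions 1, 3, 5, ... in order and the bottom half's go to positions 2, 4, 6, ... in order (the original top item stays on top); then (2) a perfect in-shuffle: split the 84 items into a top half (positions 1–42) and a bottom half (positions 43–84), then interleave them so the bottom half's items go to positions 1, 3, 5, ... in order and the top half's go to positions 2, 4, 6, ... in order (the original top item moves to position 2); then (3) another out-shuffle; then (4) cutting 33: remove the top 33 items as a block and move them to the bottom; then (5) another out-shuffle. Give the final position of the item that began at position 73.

Track the item from position 73 forward through each operation:
  after op 1 (out-shuffle): 73 → 62
  after op 2 (in-shuffle): 62 → 39
  after op 3 (out-shuffle): 39 → 77
  after op 4 (cut 33): 77 → 44
  after op 5 (out-shuffle): 44 → 4

4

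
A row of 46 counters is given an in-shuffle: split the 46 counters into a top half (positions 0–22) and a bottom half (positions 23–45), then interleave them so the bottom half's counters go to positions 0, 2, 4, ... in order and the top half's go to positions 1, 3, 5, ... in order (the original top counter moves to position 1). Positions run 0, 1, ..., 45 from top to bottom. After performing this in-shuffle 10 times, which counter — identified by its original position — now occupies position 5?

Work backwards from position 5, undoing one in-shuffle at a time:
5 ← 2 ← 24 ← 35 ← 17 ← 8 ← 27 ← 13 ← 6 ← 26 ← 36
So the counter now at position 5 started at position 36.

36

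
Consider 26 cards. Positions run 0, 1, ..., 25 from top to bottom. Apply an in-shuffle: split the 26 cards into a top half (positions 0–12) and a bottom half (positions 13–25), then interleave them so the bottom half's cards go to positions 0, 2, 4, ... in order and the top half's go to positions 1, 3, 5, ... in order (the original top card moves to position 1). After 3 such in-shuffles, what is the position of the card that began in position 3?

4

Track the card's position through each in-shuffle:
3 → 7 → 15 → 4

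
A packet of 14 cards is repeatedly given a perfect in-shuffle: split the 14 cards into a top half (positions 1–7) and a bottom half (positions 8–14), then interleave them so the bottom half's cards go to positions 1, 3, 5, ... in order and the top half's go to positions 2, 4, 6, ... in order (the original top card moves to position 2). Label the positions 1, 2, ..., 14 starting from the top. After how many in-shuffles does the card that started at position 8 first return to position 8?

Follow position 8 under repeated in-shuffles:
8 → 1 → 2 → 4 → 8
It first returns after 4 in-shuffles.

4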